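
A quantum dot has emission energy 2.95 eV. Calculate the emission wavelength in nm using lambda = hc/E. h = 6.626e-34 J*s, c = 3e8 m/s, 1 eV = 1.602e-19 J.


Convert energy: E = 2.95 eV = 2.95 * 1.602e-19 = 4.7259e-19 J
lambda = h*c / E = 6.626e-34 * 3e8 / 4.7259e-19
lambda = 4.20618e-07 m = 420.6 nm

420.6


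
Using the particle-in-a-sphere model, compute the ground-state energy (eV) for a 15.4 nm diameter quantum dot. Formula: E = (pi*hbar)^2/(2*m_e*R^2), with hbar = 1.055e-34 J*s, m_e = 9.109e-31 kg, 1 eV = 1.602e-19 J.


Radius R = 15.4/2 = 7.7 nm = 7.7e-09 m
E = (pi * 1.055e-34)^2 / (2 * 9.109e-31 * (7.7e-09)^2)
E(J) = 1.017e-21
E = E(J) / 1.602e-19 = 0.0063 eV

0.0063


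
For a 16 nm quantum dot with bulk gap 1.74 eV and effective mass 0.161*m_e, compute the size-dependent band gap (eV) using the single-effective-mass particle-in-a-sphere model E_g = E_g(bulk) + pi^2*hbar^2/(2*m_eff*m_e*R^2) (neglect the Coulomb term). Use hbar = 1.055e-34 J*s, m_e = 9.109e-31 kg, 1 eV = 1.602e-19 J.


Radius R = 16/2 nm = 8e-09 m
Confinement energy dE = pi^2 * hbar^2 / (2 * m_eff * m_e * R^2)
dE = pi^2 * (1.055e-34)^2 / (2 * 0.161 * 9.109e-31 * (8e-09)^2) J, divided by 1.602e-19 J/eV
dE = 0.0365 eV
Total band gap = E_g(bulk) + dE = 1.74 + 0.0365 = 1.7765 eV

1.7765


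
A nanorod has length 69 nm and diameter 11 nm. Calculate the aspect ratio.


Aspect ratio AR = length / diameter
AR = 69 / 11
AR = 6.27

6.27


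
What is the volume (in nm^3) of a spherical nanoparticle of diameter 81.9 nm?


Radius r = 81.9/2 = 40.95 nm
Volume V = (4/3) * pi * r^3
V = (4/3) * pi * (40.95)^3
V = 287640.69 nm^3

287640.69


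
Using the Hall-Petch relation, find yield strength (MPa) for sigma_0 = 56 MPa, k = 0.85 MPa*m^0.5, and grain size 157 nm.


d = 157 nm = 1.57e-07 m
sqrt(d) = 0.0003962323
Hall-Petch contribution = k / sqrt(d) = 0.85 / 0.0003962323 = 2145.2 MPa
sigma = sigma_0 + k/sqrt(d) = 56 + 2145.2 = 2201.2 MPa

2201.2


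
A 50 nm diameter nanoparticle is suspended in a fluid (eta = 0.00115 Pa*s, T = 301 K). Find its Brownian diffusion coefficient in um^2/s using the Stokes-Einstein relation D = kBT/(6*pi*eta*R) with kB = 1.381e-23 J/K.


Radius R = 50/2 = 25 nm = 2.5e-08 m
D = kB*T / (6*pi*eta*R)
D = 1.381e-23 * 301 / (6 * pi * 0.00115 * 2.5e-08)
D = 7.67046e-12 m^2/s = 7.67 um^2/s

7.67


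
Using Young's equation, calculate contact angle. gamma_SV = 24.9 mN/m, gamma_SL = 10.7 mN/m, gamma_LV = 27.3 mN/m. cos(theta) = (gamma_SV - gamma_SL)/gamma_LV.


cos(theta) = (gamma_SV - gamma_SL) / gamma_LV
cos(theta) = (24.9 - 10.7) / 27.3
cos(theta) = 0.520147
theta = arccos(0.520147) = 58.66 degrees

58.66


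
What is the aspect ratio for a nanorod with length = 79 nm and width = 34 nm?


Aspect ratio AR = length / diameter
AR = 79 / 34
AR = 2.32

2.32


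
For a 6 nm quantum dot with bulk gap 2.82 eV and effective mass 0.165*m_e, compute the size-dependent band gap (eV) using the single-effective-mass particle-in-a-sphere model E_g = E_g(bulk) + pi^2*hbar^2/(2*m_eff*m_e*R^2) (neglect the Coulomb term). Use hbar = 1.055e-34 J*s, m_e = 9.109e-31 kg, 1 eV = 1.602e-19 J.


Radius R = 6/2 nm = 3e-09 m
Confinement energy dE = pi^2 * hbar^2 / (2 * m_eff * m_e * R^2)
dE = pi^2 * (1.055e-34)^2 / (2 * 0.165 * 9.109e-31 * (3e-09)^2) J, divided by 1.602e-19 J/eV
dE = 0.2535 eV
Total band gap = E_g(bulk) + dE = 2.82 + 0.2535 = 3.0735 eV

3.0735


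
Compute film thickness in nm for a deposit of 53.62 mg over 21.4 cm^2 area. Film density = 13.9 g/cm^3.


Convert: m = 53.62 mg = 5.3620e-05 kg, A = 21.4 cm^2 = 2.1400e-03 m^2, rho = 13.9 g/cm^3 = 13900 kg/m^3
t = m / (A * rho)
t = 5.3620e-05 / (2.1400e-03 * 13900)
t = 1.8026e-06 m = 1802.6 nm

1802.6


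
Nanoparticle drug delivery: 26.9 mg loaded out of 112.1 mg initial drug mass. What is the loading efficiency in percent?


Drug loading efficiency = (drug loaded / drug initial) * 100
DLE = 26.9 / 112.1 * 100
DLE = 0.24 * 100
DLE = 24.0%

24.0


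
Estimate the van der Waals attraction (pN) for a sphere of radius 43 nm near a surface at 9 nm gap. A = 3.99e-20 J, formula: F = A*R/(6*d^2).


Convert to SI: R = 43 nm = 4.3e-08 m, d = 9 nm = 9e-09 m
F = A * R / (6 * d^2)
F = 3.99e-20 * 4.3e-08 / (6 * (9e-09)^2)
F = 3.53025e-12 N = 3.53 pN

3.53


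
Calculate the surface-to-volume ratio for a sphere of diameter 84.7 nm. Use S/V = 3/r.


Radius r = 84.7/2 = 42.35 nm
S/V = 3 / r = 3 / 42.35
S/V = 0.0708 nm^-1

0.0708


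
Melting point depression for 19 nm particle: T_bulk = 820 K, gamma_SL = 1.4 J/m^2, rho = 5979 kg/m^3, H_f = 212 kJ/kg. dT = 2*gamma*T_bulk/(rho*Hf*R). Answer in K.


Radius R = 19/2 = 9.5 nm = 9.5e-09 m
Convert H_f = 212 kJ/kg = 212000 J/kg
dT = 2 * gamma_SL * T_bulk / (rho * H_f * R)
dT = 2 * 1.4 * 820 / (5979 * 212000 * 9.5e-09)
dT = 190.7 K

190.7


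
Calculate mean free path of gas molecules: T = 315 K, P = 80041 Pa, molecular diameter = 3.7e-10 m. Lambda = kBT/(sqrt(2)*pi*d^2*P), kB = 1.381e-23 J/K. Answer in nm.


Mean free path: lambda = kB*T / (sqrt(2) * pi * d^2 * P)
lambda = 1.381e-23 * 315 / (sqrt(2) * pi * (3.7e-10)^2 * 80041)
lambda = 8.93559e-08 m
lambda = 89.36 nm

89.36


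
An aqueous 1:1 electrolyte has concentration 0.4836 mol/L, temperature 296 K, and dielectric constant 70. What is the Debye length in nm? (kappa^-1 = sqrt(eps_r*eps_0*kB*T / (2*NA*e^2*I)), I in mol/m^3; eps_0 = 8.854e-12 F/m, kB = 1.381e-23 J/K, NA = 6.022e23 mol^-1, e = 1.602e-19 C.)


Ionic strength I = 0.4836 * 1^2 * 1000 = 483.6 mol/m^3
kappa^-1 = sqrt(70 * 8.854e-12 * 1.381e-23 * 296 / (2 * 6.022e23 * (1.602e-19)^2 * 483.6))
kappa^-1 = 0.412 nm

0.412


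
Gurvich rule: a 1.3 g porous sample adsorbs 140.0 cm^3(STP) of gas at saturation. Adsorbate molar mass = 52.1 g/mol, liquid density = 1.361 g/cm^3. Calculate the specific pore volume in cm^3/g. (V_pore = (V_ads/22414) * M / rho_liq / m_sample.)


Moles adsorbed n = V_ads / 22414 = 140.0 / 22414 = 6.246096e-03 mol
Liquid volume V_liq = n * M / rho_liq = 6.246096e-03 * 52.1 / 1.361 = 0.23910 cm^3
Specific pore volume V_pore = V_liq / m_sample = 0.23910 / 1.3
V_pore = 0.1839 cm^3/g

0.1839


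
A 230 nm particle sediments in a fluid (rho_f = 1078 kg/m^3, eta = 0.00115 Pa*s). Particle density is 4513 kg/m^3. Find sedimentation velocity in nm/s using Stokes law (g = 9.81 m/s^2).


Radius R = 230/2 nm = 1.15e-07 m
Density difference = 4513 - 1078 = 3435 kg/m^3
v = 2 * R^2 * (rho_p - rho_f) * g / (9 * eta)
v = 2 * (1.15e-07)^2 * 3435 * 9.81 / (9 * 0.00115)
v = 8.61155e-08 m/s = 86.1155 nm/s

86.1155


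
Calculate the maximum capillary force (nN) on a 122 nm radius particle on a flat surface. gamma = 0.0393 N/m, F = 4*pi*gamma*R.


Convert radius: R = 122 nm = 1.22e-07 m
F = 4 * pi * gamma * R
F = 4 * pi * 0.0393 * 1.22e-07
F = 6.02507e-08 N = 60.2507 nN

60.2507


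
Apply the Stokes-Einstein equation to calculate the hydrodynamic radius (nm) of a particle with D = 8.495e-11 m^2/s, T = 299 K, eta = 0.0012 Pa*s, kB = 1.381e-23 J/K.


Stokes-Einstein: R = kB*T / (6*pi*eta*D)
R = 1.381e-23 * 299 / (6 * pi * 0.0012 * 8.495e-11)
R = 2.14891e-09 m = 2.15 nm

2.15


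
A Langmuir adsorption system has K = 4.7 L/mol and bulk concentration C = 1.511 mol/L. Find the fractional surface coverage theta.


Langmuir isotherm: theta = K*C / (1 + K*C)
K*C = 4.7 * 1.511 = 7.1017
theta = 7.1017 / (1 + 7.1017) = 7.1017 / 8.1017
theta = 0.8766

0.8766


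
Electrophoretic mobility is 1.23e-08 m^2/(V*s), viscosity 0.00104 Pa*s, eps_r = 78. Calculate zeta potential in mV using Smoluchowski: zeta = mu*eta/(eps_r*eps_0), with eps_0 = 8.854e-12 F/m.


Smoluchowski equation: zeta = mu * eta / (eps_r * eps_0)
zeta = 1.23e-08 * 0.00104 / (78 * 8.854e-12)
zeta = 0.018523 V = 18.52 mV

18.52


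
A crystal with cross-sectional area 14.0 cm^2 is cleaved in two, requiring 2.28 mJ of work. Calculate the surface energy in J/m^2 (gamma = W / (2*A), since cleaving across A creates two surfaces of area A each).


Convert: A = 14.0 cm^2 = 0.0014 m^2, W = 2.28 mJ = 0.00228 J
Cleaving exposes two faces of area A, so total new surface = 2*A and gamma = W / (2*A)
gamma = 0.00228 / (2 * 0.0014)
gamma = 0.814 J/m^2

0.814


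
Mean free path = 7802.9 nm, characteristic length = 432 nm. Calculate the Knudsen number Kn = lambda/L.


Knudsen number Kn = lambda / L
Kn = 7802.9 / 432
Kn = 18.0623

18.0623


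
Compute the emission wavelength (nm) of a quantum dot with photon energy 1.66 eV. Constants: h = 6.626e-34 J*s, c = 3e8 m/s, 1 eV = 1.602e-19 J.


Convert energy: E = 1.66 eV = 1.66 * 1.602e-19 = 2.65932e-19 J
lambda = h*c / E = 6.626e-34 * 3e8 / 2.65932e-19
lambda = 7.47484e-07 m = 747.5 nm

747.5


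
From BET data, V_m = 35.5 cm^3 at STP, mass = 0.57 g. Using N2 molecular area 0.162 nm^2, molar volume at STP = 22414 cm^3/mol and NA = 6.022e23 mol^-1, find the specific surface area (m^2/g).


Number of moles in monolayer = V_m / 22414 = 35.5 / 22414 = 0.00158383
Number of molecules = moles * NA = 0.00158383 * 6.022e23
SA = molecules * sigma / mass
SA = (35.5 / 22414) * 6.022e23 * 0.162e-18 / 0.57
SA = 271.1 m^2/g

271.1


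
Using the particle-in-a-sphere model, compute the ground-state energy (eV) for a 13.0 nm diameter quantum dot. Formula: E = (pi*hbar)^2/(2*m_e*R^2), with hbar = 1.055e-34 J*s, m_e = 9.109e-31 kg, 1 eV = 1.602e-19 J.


Radius R = 13.0/2 = 6.5 nm = 6.5e-09 m
E = (pi * 1.055e-34)^2 / (2 * 9.109e-31 * (6.5e-09)^2)
E(J) = 1.42718e-21
E = E(J) / 1.602e-19 = 0.0089 eV

0.0089


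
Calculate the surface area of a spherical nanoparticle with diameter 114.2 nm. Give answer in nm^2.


Radius r = 114.2/2 = 57.1 nm
Surface area SA = 4 * pi * r^2
SA = 4 * pi * (57.1)^2
SA = 40971.52 nm^2

40971.52


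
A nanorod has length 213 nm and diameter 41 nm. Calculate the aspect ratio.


Aspect ratio AR = length / diameter
AR = 213 / 41
AR = 5.2

5.2


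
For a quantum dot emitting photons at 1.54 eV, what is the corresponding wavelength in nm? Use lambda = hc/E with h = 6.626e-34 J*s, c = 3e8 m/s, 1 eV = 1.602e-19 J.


Convert energy: E = 1.54 eV = 1.54 * 1.602e-19 = 2.46708e-19 J
lambda = h*c / E = 6.626e-34 * 3e8 / 2.46708e-19
lambda = 8.0573e-07 m = 805.7 nm

805.7


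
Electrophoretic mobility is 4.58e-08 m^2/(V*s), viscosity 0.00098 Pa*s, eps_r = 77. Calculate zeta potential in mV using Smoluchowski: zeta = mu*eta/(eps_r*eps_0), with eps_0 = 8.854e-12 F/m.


Smoluchowski equation: zeta = mu * eta / (eps_r * eps_0)
zeta = 4.58e-08 * 0.00098 / (77 * 8.854e-12)
zeta = 0.065836 V = 65.84 mV

65.84


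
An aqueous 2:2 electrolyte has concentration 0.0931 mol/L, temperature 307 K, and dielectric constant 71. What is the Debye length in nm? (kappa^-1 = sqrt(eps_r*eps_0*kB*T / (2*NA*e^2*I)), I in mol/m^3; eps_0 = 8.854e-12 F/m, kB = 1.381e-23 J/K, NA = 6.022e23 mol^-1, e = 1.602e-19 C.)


Ionic strength I = 0.0931 * 2^2 * 1000 = 372.4 mol/m^3
kappa^-1 = sqrt(71 * 8.854e-12 * 1.381e-23 * 307 / (2 * 6.022e23 * (1.602e-19)^2 * 372.4))
kappa^-1 = 0.481 nm

0.481


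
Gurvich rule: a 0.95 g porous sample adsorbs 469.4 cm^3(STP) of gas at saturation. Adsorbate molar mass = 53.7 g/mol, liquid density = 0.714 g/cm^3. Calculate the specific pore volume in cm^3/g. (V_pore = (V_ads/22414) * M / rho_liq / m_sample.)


Moles adsorbed n = V_ads / 22414 = 469.4 / 22414 = 2.094227e-02 mol
Liquid volume V_liq = n * M / rho_liq = 2.094227e-02 * 53.7 / 0.714 = 1.57507 cm^3
Specific pore volume V_pore = V_liq / m_sample = 1.57507 / 0.95
V_pore = 1.658 cm^3/g

1.658


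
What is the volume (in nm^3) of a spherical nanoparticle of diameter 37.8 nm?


Radius r = 37.8/2 = 18.9 nm
Volume V = (4/3) * pi * r^3
V = (4/3) * pi * (18.9)^3
V = 28279.65 nm^3

28279.65


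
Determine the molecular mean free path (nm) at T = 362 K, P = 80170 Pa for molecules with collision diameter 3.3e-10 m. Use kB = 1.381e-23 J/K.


Mean free path: lambda = kB*T / (sqrt(2) * pi * d^2 * P)
lambda = 1.381e-23 * 362 / (sqrt(2) * pi * (3.3e-10)^2 * 80170)
lambda = 1.28884e-07 m
lambda = 128.88 nm

128.88


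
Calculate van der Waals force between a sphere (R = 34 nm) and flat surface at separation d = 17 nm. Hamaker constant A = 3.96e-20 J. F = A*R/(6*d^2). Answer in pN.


Convert to SI: R = 34 nm = 3.4e-08 m, d = 17 nm = 1.7e-08 m
F = A * R / (6 * d^2)
F = 3.96e-20 * 3.4e-08 / (6 * (1.7e-08)^2)
F = 7.76471e-13 N = 0.776 pN

0.776


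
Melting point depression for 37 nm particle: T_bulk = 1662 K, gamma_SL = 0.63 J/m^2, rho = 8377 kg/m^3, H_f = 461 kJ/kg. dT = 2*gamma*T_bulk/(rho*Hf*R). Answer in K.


Radius R = 37/2 = 18.5 nm = 1.85e-08 m
Convert H_f = 461 kJ/kg = 461000 J/kg
dT = 2 * gamma_SL * T_bulk / (rho * H_f * R)
dT = 2 * 0.63 * 1662 / (8377 * 461000 * 1.85e-08)
dT = 29.3 K

29.3


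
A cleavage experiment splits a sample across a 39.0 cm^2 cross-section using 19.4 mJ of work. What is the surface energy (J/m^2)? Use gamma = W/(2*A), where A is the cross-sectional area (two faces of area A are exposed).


Convert: A = 39.0 cm^2 = 0.0039 m^2, W = 19.4 mJ = 0.0194 J
Cleaving exposes two faces of area A, so total new surface = 2*A and gamma = W / (2*A)
gamma = 0.0194 / (2 * 0.0039)
gamma = 2.487 J/m^2

2.487


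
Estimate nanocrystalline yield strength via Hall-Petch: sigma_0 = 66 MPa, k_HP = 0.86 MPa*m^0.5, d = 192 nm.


d = 192 nm = 1.92e-07 m
sqrt(d) = 0.000438178
Hall-Petch contribution = k / sqrt(d) = 0.86 / 0.000438178 = 1962.7 MPa
sigma = sigma_0 + k/sqrt(d) = 66 + 1962.7 = 2028.7 MPa

2028.7


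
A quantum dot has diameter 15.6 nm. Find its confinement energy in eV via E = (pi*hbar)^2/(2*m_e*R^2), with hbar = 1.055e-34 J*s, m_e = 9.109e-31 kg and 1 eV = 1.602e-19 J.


Radius R = 15.6/2 = 7.8 nm = 7.8e-09 m
E = (pi * 1.055e-34)^2 / (2 * 9.109e-31 * (7.8e-09)^2)
E(J) = 9.91094e-22
E = E(J) / 1.602e-19 = 0.0062 eV

0.0062


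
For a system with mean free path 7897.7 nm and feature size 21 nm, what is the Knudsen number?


Knudsen number Kn = lambda / L
Kn = 7897.7 / 21
Kn = 376.081

376.081


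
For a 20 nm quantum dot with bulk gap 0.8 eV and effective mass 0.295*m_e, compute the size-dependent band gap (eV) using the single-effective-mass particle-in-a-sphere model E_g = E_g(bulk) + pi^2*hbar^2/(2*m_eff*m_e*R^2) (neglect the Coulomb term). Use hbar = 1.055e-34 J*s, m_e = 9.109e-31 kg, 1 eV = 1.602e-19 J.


Radius R = 20/2 nm = 1e-08 m
Confinement energy dE = pi^2 * hbar^2 / (2 * m_eff * m_e * R^2)
dE = pi^2 * (1.055e-34)^2 / (2 * 0.295 * 9.109e-31 * (1e-08)^2) J, divided by 1.602e-19 J/eV
dE = 0.0128 eV
Total band gap = E_g(bulk) + dE = 0.8 + 0.0128 = 0.8128 eV

0.8128


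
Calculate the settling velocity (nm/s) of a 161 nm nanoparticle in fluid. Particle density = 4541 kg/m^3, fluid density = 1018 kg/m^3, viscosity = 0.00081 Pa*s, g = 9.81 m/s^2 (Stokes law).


Radius R = 161/2 nm = 8.05e-08 m
Density difference = 4541 - 1018 = 3523 kg/m^3
v = 2 * R^2 * (rho_p - rho_f) * g / (9 * eta)
v = 2 * (8.05e-08)^2 * 3523 * 9.81 / (9 * 0.00081)
v = 6.14435e-08 m/s = 61.4435 nm/s

61.4435


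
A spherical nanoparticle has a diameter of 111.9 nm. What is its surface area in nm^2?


Radius r = 111.9/2 = 55.95 nm
Surface area SA = 4 * pi * r^2
SA = 4 * pi * (55.95)^2
SA = 39337.8 nm^2

39337.8


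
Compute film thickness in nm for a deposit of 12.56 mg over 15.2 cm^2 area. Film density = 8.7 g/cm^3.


Convert: m = 12.56 mg = 1.2560e-05 kg, A = 15.2 cm^2 = 1.5200e-03 m^2, rho = 8.7 g/cm^3 = 8700 kg/m^3
t = m / (A * rho)
t = 1.2560e-05 / (1.5200e-03 * 8700)
t = 9.4979e-07 m = 949.8 nm

949.8


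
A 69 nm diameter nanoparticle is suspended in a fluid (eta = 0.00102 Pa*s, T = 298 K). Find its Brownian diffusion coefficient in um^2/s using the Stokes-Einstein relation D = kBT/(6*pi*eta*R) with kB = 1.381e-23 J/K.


Radius R = 69/2 = 34.5 nm = 3.45e-08 m
D = kB*T / (6*pi*eta*R)
D = 1.381e-23 * 298 / (6 * pi * 0.00102 * 3.45e-08)
D = 6.20425e-12 m^2/s = 6.204 um^2/s

6.204


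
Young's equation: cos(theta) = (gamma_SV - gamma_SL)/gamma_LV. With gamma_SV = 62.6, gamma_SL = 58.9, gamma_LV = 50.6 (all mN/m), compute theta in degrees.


cos(theta) = (gamma_SV - gamma_SL) / gamma_LV
cos(theta) = (62.6 - 58.9) / 50.6
cos(theta) = 0.073123
theta = arccos(0.073123) = 85.81 degrees

85.81


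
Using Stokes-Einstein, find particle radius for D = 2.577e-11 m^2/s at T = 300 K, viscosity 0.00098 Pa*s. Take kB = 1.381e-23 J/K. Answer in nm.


Stokes-Einstein: R = kB*T / (6*pi*eta*D)
R = 1.381e-23 * 300 / (6 * pi * 0.00098 * 2.577e-11)
R = 8.70309e-09 m = 8.7 nm

8.7


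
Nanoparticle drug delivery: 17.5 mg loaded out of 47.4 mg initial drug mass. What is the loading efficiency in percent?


Drug loading efficiency = (drug loaded / drug initial) * 100
DLE = 17.5 / 47.4 * 100
DLE = 0.3692 * 100
DLE = 36.92%

36.92


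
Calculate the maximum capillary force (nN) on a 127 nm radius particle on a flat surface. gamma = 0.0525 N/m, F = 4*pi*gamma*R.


Convert radius: R = 127 nm = 1.27e-07 m
F = 4 * pi * gamma * R
F = 4 * pi * 0.0525 * 1.27e-07
F = 8.37863e-08 N = 83.7863 nN

83.7863


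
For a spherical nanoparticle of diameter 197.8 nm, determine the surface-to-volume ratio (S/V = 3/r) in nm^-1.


Radius r = 197.8/2 = 98.9 nm
S/V = 3 / r = 3 / 98.9
S/V = 0.0303 nm^-1

0.0303


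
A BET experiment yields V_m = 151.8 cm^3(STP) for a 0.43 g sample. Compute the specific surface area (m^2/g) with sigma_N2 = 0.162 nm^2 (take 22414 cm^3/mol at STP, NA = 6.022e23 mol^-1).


Number of moles in monolayer = V_m / 22414 = 151.8 / 22414 = 0.00677255
Number of molecules = moles * NA = 0.00677255 * 6.022e23
SA = molecules * sigma / mass
SA = (151.8 / 22414) * 6.022e23 * 0.162e-18 / 0.43
SA = 1536.5 m^2/g

1536.5


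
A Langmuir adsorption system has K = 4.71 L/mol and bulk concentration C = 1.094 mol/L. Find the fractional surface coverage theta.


Langmuir isotherm: theta = K*C / (1 + K*C)
K*C = 4.71 * 1.094 = 5.15274
theta = 5.15274 / (1 + 5.15274) = 5.15274 / 6.15274
theta = 0.8375

0.8375


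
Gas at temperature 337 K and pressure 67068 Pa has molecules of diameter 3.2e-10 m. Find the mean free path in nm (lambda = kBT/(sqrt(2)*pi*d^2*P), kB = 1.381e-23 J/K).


Mean free path: lambda = kB*T / (sqrt(2) * pi * d^2 * P)
lambda = 1.381e-23 * 337 / (sqrt(2) * pi * (3.2e-10)^2 * 67068)
lambda = 1.52526e-07 m
lambda = 152.53 nm

152.53


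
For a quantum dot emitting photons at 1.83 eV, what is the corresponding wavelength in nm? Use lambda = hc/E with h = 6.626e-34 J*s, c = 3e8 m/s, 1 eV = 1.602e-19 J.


Convert energy: E = 1.83 eV = 1.83 * 1.602e-19 = 2.93166e-19 J
lambda = h*c / E = 6.626e-34 * 3e8 / 2.93166e-19
lambda = 6.78046e-07 m = 678.0 nm

678.0


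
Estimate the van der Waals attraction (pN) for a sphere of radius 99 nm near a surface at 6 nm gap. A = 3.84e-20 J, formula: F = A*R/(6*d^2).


Convert to SI: R = 99 nm = 9.9e-08 m, d = 6 nm = 6e-09 m
F = A * R / (6 * d^2)
F = 3.84e-20 * 9.9e-08 / (6 * (6e-09)^2)
F = 1.76e-11 N = 17.6 pN

17.6


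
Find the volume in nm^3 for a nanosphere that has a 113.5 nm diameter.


Radius r = 113.5/2 = 56.75 nm
Volume V = (4/3) * pi * r^3
V = (4/3) * pi * (56.75)^3
V = 765572.29 nm^3

765572.29


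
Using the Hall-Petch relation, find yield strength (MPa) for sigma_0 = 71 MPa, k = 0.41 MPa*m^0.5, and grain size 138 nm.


d = 138 nm = 1.38e-07 m
sqrt(d) = 0.0003714835
Hall-Petch contribution = k / sqrt(d) = 0.41 / 0.0003714835 = 1103.7 MPa
sigma = sigma_0 + k/sqrt(d) = 71 + 1103.7 = 1174.7 MPa

1174.7


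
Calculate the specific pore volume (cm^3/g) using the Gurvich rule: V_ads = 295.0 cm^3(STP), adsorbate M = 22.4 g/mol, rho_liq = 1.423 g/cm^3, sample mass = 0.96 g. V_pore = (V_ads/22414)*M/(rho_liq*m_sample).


Moles adsorbed n = V_ads / 22414 = 295.0 / 22414 = 1.316142e-02 mol
Liquid volume V_liq = n * M / rho_liq = 1.316142e-02 * 22.4 / 1.423 = 0.20718 cm^3
Specific pore volume V_pore = V_liq / m_sample = 0.20718 / 0.96
V_pore = 0.2158 cm^3/g

0.2158


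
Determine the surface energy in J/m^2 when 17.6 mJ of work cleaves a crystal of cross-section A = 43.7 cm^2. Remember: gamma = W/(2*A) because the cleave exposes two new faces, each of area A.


Convert: A = 43.7 cm^2 = 0.00437 m^2, W = 17.6 mJ = 0.0176 J
Cleaving exposes two faces of area A, so total new surface = 2*A and gamma = W / (2*A)
gamma = 0.0176 / (2 * 0.00437)
gamma = 2.014 J/m^2

2.014


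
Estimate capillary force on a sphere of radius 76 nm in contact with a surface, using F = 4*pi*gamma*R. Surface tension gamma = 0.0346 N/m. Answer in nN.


Convert radius: R = 76 nm = 7.6e-08 m
F = 4 * pi * gamma * R
F = 4 * pi * 0.0346 * 7.6e-08
F = 3.30445e-08 N = 33.0445 nN

33.0445


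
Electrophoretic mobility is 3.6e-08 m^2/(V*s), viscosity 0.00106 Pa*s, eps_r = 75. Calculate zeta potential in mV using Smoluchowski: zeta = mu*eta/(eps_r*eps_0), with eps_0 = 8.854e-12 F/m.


Smoluchowski equation: zeta = mu * eta / (eps_r * eps_0)
zeta = 3.6e-08 * 0.00106 / (75 * 8.854e-12)
zeta = 0.057466 V = 57.47 mV

57.47


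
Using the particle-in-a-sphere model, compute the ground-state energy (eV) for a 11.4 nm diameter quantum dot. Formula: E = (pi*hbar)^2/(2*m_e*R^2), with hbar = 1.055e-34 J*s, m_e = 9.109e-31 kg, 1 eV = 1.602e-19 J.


Radius R = 11.4/2 = 5.7 nm = 5.7e-09 m
E = (pi * 1.055e-34)^2 / (2 * 9.109e-31 * (5.7e-09)^2)
E(J) = 1.8559e-21
E = E(J) / 1.602e-19 = 0.0116 eV

0.0116


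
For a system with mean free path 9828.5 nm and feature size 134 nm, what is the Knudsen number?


Knudsen number Kn = lambda / L
Kn = 9828.5 / 134
Kn = 73.347

73.347


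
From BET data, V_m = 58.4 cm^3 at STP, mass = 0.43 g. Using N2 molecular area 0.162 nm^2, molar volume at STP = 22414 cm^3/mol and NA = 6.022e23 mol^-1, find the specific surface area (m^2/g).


Number of moles in monolayer = V_m / 22414 = 58.4 / 22414 = 0.00260551
Number of molecules = moles * NA = 0.00260551 * 6.022e23
SA = molecules * sigma / mass
SA = (58.4 / 22414) * 6.022e23 * 0.162e-18 / 0.43
SA = 591.1 m^2/g

591.1


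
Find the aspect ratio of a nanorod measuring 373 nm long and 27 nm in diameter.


Aspect ratio AR = length / diameter
AR = 373 / 27
AR = 13.81

13.81


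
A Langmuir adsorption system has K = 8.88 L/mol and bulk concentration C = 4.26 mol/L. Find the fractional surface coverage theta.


Langmuir isotherm: theta = K*C / (1 + K*C)
K*C = 8.88 * 4.26 = 37.8288
theta = 37.8288 / (1 + 37.8288) = 37.8288 / 38.8288
theta = 0.9742

0.9742


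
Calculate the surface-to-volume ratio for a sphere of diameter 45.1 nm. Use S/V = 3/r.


Radius r = 45.1/2 = 22.55 nm
S/V = 3 / r = 3 / 22.55
S/V = 0.133 nm^-1

0.133


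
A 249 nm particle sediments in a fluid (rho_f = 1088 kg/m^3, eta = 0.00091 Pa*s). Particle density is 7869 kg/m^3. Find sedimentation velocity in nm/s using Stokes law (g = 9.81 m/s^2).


Radius R = 249/2 nm = 1.245e-07 m
Density difference = 7869 - 1088 = 6781 kg/m^3
v = 2 * R^2 * (rho_p - rho_f) * g / (9 * eta)
v = 2 * (1.245e-07)^2 * 6781 * 9.81 / (9 * 0.00091)
v = 2.51795e-07 m/s = 251.7953 nm/s

251.7953


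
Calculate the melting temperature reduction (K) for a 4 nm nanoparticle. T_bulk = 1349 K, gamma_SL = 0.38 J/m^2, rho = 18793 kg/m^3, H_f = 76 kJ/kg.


Radius R = 4/2 = 2 nm = 2e-09 m
Convert H_f = 76 kJ/kg = 76000 J/kg
dT = 2 * gamma_SL * T_bulk / (rho * H_f * R)
dT = 2 * 0.38 * 1349 / (18793 * 76000 * 2e-09)
dT = 358.9 K

358.9


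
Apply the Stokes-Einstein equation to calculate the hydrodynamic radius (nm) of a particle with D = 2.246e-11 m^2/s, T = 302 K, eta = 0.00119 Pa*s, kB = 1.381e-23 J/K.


Stokes-Einstein: R = kB*T / (6*pi*eta*D)
R = 1.381e-23 * 302 / (6 * pi * 0.00119 * 2.246e-11)
R = 8.27833e-09 m = 8.28 nm

8.28


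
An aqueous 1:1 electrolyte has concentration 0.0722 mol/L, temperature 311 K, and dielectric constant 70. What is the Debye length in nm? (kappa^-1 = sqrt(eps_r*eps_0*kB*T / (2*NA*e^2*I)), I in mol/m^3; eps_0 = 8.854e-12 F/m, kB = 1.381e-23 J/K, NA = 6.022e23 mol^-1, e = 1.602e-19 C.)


Ionic strength I = 0.0722 * 1^2 * 1000 = 72.2 mol/m^3
kappa^-1 = sqrt(70 * 8.854e-12 * 1.381e-23 * 311 / (2 * 6.022e23 * (1.602e-19)^2 * 72.2))
kappa^-1 = 1.092 nm

1.092


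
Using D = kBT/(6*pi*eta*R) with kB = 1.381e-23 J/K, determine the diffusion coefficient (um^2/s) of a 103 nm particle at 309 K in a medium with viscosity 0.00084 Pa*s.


Radius R = 103/2 = 51.5 nm = 5.15e-08 m
D = kB*T / (6*pi*eta*R)
D = 1.381e-23 * 309 / (6 * pi * 0.00084 * 5.15e-08)
D = 5.23317e-12 m^2/s = 5.233 um^2/s

5.233


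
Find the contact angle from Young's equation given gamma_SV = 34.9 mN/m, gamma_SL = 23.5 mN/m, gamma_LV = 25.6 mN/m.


cos(theta) = (gamma_SV - gamma_SL) / gamma_LV
cos(theta) = (34.9 - 23.5) / 25.6
cos(theta) = 0.445312
theta = arccos(0.445312) = 63.56 degrees

63.56


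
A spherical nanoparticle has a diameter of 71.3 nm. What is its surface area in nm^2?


Radius r = 71.3/2 = 35.65 nm
Surface area SA = 4 * pi * r^2
SA = 4 * pi * (35.65)^2
SA = 15970.88 nm^2

15970.88


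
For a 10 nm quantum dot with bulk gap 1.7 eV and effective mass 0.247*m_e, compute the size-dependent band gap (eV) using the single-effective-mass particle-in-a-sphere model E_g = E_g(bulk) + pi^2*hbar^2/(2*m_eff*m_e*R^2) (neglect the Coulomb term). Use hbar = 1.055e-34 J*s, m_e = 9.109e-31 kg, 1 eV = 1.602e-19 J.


Radius R = 10/2 nm = 5e-09 m
Confinement energy dE = pi^2 * hbar^2 / (2 * m_eff * m_e * R^2)
dE = pi^2 * (1.055e-34)^2 / (2 * 0.247 * 9.109e-31 * (5e-09)^2) J, divided by 1.602e-19 J/eV
dE = 0.061 eV
Total band gap = E_g(bulk) + dE = 1.7 + 0.061 = 1.761 eV

1.761


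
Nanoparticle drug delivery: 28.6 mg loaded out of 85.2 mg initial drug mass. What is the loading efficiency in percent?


Drug loading efficiency = (drug loaded / drug initial) * 100
DLE = 28.6 / 85.2 * 100
DLE = 0.3357 * 100
DLE = 33.57%

33.57


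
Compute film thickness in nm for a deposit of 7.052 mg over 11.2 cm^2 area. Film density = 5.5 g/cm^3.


Convert: m = 7.052 mg = 7.0520e-06 kg, A = 11.2 cm^2 = 1.1200e-03 m^2, rho = 5.5 g/cm^3 = 5500 kg/m^3
t = m / (A * rho)
t = 7.0520e-06 / (1.1200e-03 * 5500)
t = 1.1448e-06 m = 1144.8 nm

1144.8


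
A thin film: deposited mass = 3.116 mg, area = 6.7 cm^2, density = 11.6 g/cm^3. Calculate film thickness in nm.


Convert: m = 3.116 mg = 3.1160e-06 kg, A = 6.7 cm^2 = 6.7000e-04 m^2, rho = 11.6 g/cm^3 = 11600 kg/m^3
t = m / (A * rho)
t = 3.1160e-06 / (6.7000e-04 * 11600)
t = 4.0093e-07 m = 400.9 nm

400.9


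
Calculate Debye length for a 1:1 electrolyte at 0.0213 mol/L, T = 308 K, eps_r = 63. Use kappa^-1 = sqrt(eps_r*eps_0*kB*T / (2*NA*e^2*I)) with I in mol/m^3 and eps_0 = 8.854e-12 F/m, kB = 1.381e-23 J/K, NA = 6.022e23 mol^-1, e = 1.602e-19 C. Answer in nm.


Ionic strength I = 0.0213 * 1^2 * 1000 = 21.3 mol/m^3
kappa^-1 = sqrt(63 * 8.854e-12 * 1.381e-23 * 308 / (2 * 6.022e23 * (1.602e-19)^2 * 21.3))
kappa^-1 = 1.898 nm

1.898


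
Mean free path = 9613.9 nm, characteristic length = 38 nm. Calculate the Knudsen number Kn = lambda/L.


Knudsen number Kn = lambda / L
Kn = 9613.9 / 38
Kn = 252.9974

252.9974


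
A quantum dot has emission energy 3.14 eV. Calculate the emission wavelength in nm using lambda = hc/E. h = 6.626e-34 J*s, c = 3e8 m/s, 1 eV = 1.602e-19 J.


Convert energy: E = 3.14 eV = 3.14 * 1.602e-19 = 5.03028e-19 J
lambda = h*c / E = 6.626e-34 * 3e8 / 5.03028e-19
lambda = 3.95167e-07 m = 395.2 nm

395.2


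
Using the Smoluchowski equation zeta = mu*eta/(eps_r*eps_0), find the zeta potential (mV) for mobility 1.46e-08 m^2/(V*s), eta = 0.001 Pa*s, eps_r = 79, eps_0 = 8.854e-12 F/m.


Smoluchowski equation: zeta = mu * eta / (eps_r * eps_0)
zeta = 1.46e-08 * 0.001 / (79 * 8.854e-12)
zeta = 0.020873 V = 20.87 mV

20.87


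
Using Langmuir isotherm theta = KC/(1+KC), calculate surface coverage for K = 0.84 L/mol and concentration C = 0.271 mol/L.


Langmuir isotherm: theta = K*C / (1 + K*C)
K*C = 0.84 * 0.271 = 0.22764
theta = 0.22764 / (1 + 0.22764) = 0.22764 / 1.22764
theta = 0.1854

0.1854


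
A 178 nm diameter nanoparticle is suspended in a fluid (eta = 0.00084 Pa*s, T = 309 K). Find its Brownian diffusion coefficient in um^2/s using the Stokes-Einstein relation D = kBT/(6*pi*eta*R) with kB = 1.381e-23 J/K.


Radius R = 178/2 = 89 nm = 8.9e-08 m
D = kB*T / (6*pi*eta*R)
D = 1.381e-23 * 309 / (6 * pi * 0.00084 * 8.9e-08)
D = 3.02818e-12 m^2/s = 3.028 um^2/s

3.028


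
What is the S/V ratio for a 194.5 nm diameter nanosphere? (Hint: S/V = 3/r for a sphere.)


Radius r = 194.5/2 = 97.25 nm
S/V = 3 / r = 3 / 97.25
S/V = 0.0308 nm^-1

0.0308


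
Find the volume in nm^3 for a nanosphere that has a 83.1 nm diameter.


Radius r = 83.1/2 = 41.55 nm
Volume V = (4/3) * pi * r^3
V = (4/3) * pi * (41.55)^3
V = 300470.4 nm^3

300470.4


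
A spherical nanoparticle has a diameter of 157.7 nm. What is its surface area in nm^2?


Radius r = 157.7/2 = 78.85 nm
Surface area SA = 4 * pi * r^2
SA = 4 * pi * (78.85)^2
SA = 78129.18 nm^2

78129.18


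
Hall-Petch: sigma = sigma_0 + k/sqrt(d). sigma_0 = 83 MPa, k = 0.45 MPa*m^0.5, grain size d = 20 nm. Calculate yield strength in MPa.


d = 20 nm = 2e-08 m
sqrt(d) = 0.0001414214
Hall-Petch contribution = k / sqrt(d) = 0.45 / 0.0001414214 = 3182.0 MPa
sigma = sigma_0 + k/sqrt(d) = 83 + 3182.0 = 3265.0 MPa

3265.0


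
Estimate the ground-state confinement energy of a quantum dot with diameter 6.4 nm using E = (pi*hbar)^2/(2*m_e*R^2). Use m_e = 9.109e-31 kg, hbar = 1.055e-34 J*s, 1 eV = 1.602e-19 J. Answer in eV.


Radius R = 6.4/2 = 3.2 nm = 3.2e-09 m
E = (pi * 1.055e-34)^2 / (2 * 9.109e-31 * (3.2e-09)^2)
E(J) = 5.88849e-21
E = E(J) / 1.602e-19 = 0.0368 eV

0.0368


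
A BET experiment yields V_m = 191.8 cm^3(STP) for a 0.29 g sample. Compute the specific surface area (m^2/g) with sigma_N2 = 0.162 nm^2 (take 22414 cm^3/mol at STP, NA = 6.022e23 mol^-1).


Number of moles in monolayer = V_m / 22414 = 191.8 / 22414 = 0.00855715
Number of molecules = moles * NA = 0.00855715 * 6.022e23
SA = molecules * sigma / mass
SA = (191.8 / 22414) * 6.022e23 * 0.162e-18 / 0.29
SA = 2878.6 m^2/g

2878.6


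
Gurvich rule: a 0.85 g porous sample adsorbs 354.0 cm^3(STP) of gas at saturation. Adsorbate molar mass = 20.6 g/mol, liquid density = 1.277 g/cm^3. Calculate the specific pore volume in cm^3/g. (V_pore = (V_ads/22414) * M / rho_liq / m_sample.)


Moles adsorbed n = V_ads / 22414 = 354.0 / 22414 = 1.579370e-02 mol
Liquid volume V_liq = n * M / rho_liq = 1.579370e-02 * 20.6 / 1.277 = 0.25478 cm^3
Specific pore volume V_pore = V_liq / m_sample = 0.25478 / 0.85
V_pore = 0.2997 cm^3/g

0.2997


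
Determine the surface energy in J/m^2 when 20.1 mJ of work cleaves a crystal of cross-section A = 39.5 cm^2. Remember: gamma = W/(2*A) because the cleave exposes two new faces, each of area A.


Convert: A = 39.5 cm^2 = 0.00395 m^2, W = 20.1 mJ = 0.0201 J
Cleaving exposes two faces of area A, so total new surface = 2*A and gamma = W / (2*A)
gamma = 0.0201 / (2 * 0.00395)
gamma = 2.544 J/m^2

2.544


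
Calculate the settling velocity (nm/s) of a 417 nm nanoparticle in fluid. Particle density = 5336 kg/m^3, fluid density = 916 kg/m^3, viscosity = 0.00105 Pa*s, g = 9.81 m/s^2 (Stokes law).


Radius R = 417/2 nm = 2.085e-07 m
Density difference = 5336 - 916 = 4420 kg/m^3
v = 2 * R^2 * (rho_p - rho_f) * g / (9 * eta)
v = 2 * (2.085e-07)^2 * 4420 * 9.81 / (9 * 0.00105)
v = 3.98934e-07 m/s = 398.9345 nm/s

398.9345


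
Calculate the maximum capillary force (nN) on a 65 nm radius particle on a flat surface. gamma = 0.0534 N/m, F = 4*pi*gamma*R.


Convert radius: R = 65 nm = 6.5e-08 m
F = 4 * pi * gamma * R
F = 4 * pi * 0.0534 * 6.5e-08
F = 4.36179e-08 N = 43.6179 nN

43.6179


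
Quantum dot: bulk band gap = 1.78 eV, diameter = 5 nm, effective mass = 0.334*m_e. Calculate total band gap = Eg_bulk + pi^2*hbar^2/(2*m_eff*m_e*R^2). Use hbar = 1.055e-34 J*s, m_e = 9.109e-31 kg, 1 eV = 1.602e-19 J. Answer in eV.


Radius R = 5/2 nm = 2.5e-09 m
Confinement energy dE = pi^2 * hbar^2 / (2 * m_eff * m_e * R^2)
dE = pi^2 * (1.055e-34)^2 / (2 * 0.334 * 9.109e-31 * (2.5e-09)^2) J, divided by 1.602e-19 J/eV
dE = 0.1803 eV
Total band gap = E_g(bulk) + dE = 1.78 + 0.1803 = 1.9603 eV

1.9603


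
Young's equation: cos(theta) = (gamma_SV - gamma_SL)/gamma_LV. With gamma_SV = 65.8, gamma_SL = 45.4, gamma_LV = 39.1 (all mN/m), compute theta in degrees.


cos(theta) = (gamma_SV - gamma_SL) / gamma_LV
cos(theta) = (65.8 - 45.4) / 39.1
cos(theta) = 0.521739
theta = arccos(0.521739) = 58.55 degrees

58.55


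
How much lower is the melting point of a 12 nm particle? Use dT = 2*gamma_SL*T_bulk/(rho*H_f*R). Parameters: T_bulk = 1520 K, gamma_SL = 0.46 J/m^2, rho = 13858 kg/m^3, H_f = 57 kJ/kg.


Radius R = 12/2 = 6 nm = 6e-09 m
Convert H_f = 57 kJ/kg = 57000 J/kg
dT = 2 * gamma_SL * T_bulk / (rho * H_f * R)
dT = 2 * 0.46 * 1520 / (13858 * 57000 * 6e-09)
dT = 295.1 K

295.1


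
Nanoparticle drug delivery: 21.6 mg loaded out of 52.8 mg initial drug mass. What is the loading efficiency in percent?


Drug loading efficiency = (drug loaded / drug initial) * 100
DLE = 21.6 / 52.8 * 100
DLE = 0.4091 * 100
DLE = 40.91%

40.91


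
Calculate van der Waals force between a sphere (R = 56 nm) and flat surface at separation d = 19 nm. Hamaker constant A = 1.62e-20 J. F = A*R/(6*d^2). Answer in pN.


Convert to SI: R = 56 nm = 5.6e-08 m, d = 19 nm = 1.9e-08 m
F = A * R / (6 * d^2)
F = 1.62e-20 * 5.6e-08 / (6 * (1.9e-08)^2)
F = 4.18837e-13 N = 0.419 pN

0.419


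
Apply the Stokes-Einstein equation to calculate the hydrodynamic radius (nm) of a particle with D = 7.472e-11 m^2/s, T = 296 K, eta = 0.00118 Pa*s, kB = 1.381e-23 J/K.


Stokes-Einstein: R = kB*T / (6*pi*eta*D)
R = 1.381e-23 * 296 / (6 * pi * 0.00118 * 7.472e-11)
R = 2.45961e-09 m = 2.46 nm

2.46


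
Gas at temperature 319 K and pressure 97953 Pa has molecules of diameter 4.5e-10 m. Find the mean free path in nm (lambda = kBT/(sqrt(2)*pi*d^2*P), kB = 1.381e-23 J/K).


Mean free path: lambda = kB*T / (sqrt(2) * pi * d^2 * P)
lambda = 1.381e-23 * 319 / (sqrt(2) * pi * (4.5e-10)^2 * 97953)
lambda = 4.99893e-08 m
lambda = 49.99 nm

49.99


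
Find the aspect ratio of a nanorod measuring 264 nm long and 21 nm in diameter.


Aspect ratio AR = length / diameter
AR = 264 / 21
AR = 12.57

12.57


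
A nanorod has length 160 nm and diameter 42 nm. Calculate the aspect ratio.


Aspect ratio AR = length / diameter
AR = 160 / 42
AR = 3.81

3.81


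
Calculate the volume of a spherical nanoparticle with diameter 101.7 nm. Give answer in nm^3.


Radius r = 101.7/2 = 50.85 nm
Volume V = (4/3) * pi * r^3
V = (4/3) * pi * (50.85)^3
V = 550758.85 nm^3

550758.85


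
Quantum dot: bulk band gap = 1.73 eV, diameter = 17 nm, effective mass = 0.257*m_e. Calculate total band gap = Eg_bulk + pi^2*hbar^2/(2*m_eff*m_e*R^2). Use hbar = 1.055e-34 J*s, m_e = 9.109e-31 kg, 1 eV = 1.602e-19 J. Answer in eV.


Radius R = 17/2 nm = 8.5e-09 m
Confinement energy dE = pi^2 * hbar^2 / (2 * m_eff * m_e * R^2)
dE = pi^2 * (1.055e-34)^2 / (2 * 0.257 * 9.109e-31 * (8.5e-09)^2) J, divided by 1.602e-19 J/eV
dE = 0.0203 eV
Total band gap = E_g(bulk) + dE = 1.73 + 0.0203 = 1.7503 eV

1.7503


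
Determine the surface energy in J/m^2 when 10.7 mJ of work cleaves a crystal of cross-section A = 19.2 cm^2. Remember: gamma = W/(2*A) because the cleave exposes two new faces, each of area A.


Convert: A = 19.2 cm^2 = 0.00192 m^2, W = 10.7 mJ = 0.0107 J
Cleaving exposes two faces of area A, so total new surface = 2*A and gamma = W / (2*A)
gamma = 0.0107 / (2 * 0.00192)
gamma = 2.786 J/m^2

2.786


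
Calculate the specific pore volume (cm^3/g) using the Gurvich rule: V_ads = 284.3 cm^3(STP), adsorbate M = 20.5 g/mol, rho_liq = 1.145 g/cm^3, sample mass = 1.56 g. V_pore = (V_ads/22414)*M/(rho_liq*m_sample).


Moles adsorbed n = V_ads / 22414 = 284.3 / 22414 = 1.268404e-02 mol
Liquid volume V_liq = n * M / rho_liq = 1.268404e-02 * 20.5 / 1.145 = 0.22709 cm^3
Specific pore volume V_pore = V_liq / m_sample = 0.22709 / 1.56
V_pore = 0.1456 cm^3/g

0.1456


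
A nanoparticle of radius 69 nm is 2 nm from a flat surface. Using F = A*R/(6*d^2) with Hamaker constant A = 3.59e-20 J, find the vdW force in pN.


Convert to SI: R = 69 nm = 6.9e-08 m, d = 2 nm = 2e-09 m
F = A * R / (6 * d^2)
F = 3.59e-20 * 6.9e-08 / (6 * (2e-09)^2)
F = 1.03213e-10 N = 103.213 pN

103.213


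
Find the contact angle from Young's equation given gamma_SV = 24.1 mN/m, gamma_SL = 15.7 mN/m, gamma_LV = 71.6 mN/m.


cos(theta) = (gamma_SV - gamma_SL) / gamma_LV
cos(theta) = (24.1 - 15.7) / 71.6
cos(theta) = 0.117318
theta = arccos(0.117318) = 83.26 degrees

83.26


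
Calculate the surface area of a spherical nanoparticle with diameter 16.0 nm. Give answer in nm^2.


Radius r = 16.0/2 = 8 nm
Surface area SA = 4 * pi * r^2
SA = 4 * pi * (8)^2
SA = 804.25 nm^2

804.25


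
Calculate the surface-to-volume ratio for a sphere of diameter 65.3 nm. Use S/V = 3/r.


Radius r = 65.3/2 = 32.65 nm
S/V = 3 / r = 3 / 32.65
S/V = 0.0919 nm^-1

0.0919


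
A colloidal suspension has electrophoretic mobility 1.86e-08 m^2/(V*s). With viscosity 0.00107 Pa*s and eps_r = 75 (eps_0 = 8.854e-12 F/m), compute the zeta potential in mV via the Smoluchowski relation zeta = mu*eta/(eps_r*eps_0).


Smoluchowski equation: zeta = mu * eta / (eps_r * eps_0)
zeta = 1.86e-08 * 0.00107 / (75 * 8.854e-12)
zeta = 0.029971 V = 29.97 mV

29.97


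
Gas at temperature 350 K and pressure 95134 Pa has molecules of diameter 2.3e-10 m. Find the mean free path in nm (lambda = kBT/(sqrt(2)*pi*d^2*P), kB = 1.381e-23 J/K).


Mean free path: lambda = kB*T / (sqrt(2) * pi * d^2 * P)
lambda = 1.381e-23 * 350 / (sqrt(2) * pi * (2.3e-10)^2 * 95134)
lambda = 2.16175e-07 m
lambda = 216.17 nm

216.17


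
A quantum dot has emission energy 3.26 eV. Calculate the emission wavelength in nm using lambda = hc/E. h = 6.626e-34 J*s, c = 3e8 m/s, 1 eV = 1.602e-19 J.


Convert energy: E = 3.26 eV = 3.26 * 1.602e-19 = 5.22252e-19 J
lambda = h*c / E = 6.626e-34 * 3e8 / 5.22252e-19
lambda = 3.80621e-07 m = 380.6 nm

380.6


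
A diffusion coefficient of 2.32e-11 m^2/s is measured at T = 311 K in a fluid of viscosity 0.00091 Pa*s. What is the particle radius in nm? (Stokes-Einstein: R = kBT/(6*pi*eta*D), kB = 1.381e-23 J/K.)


Stokes-Einstein: R = kB*T / (6*pi*eta*D)
R = 1.381e-23 * 311 / (6 * pi * 0.00091 * 2.32e-11)
R = 1.07925e-08 m = 10.79 nm

10.79


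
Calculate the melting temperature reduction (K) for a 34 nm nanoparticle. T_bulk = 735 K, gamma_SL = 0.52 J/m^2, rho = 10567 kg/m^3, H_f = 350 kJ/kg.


Radius R = 34/2 = 17 nm = 1.7e-08 m
Convert H_f = 350 kJ/kg = 350000 J/kg
dT = 2 * gamma_SL * T_bulk / (rho * H_f * R)
dT = 2 * 0.52 * 735 / (10567 * 350000 * 1.7e-08)
dT = 12.2 K

12.2


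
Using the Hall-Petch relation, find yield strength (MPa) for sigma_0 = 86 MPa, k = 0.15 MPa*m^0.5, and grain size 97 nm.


d = 97 nm = 9.7e-08 m
sqrt(d) = 0.0003114482
Hall-Petch contribution = k / sqrt(d) = 0.15 / 0.0003114482 = 481.6 MPa
sigma = sigma_0 + k/sqrt(d) = 86 + 481.6 = 567.6 MPa

567.6


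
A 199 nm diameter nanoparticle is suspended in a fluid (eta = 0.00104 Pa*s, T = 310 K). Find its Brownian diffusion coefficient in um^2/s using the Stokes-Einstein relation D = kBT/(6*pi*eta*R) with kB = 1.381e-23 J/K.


Radius R = 199/2 = 99.5 nm = 9.95e-08 m
D = kB*T / (6*pi*eta*R)
D = 1.381e-23 * 310 / (6 * pi * 0.00104 * 9.95e-08)
D = 2.19481e-12 m^2/s = 2.195 um^2/s

2.195


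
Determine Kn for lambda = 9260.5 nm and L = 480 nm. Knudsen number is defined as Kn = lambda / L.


Knudsen number Kn = lambda / L
Kn = 9260.5 / 480
Kn = 19.2927

19.2927


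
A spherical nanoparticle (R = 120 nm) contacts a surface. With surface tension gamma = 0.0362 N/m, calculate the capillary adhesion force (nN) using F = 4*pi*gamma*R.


Convert radius: R = 120 nm = 1.2e-07 m
F = 4 * pi * gamma * R
F = 4 * pi * 0.0362 * 1.2e-07
F = 5.45883e-08 N = 54.5883 nN

54.5883
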